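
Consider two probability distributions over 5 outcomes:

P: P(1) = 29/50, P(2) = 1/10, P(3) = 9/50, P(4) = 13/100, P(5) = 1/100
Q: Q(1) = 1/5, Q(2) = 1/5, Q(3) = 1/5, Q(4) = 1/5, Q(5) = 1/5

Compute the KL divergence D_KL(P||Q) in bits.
0.6395 bits

D_KL(P||Q) = Σ P(x) log₂(P(x)/Q(x))

Computing term by term:
  P(1)·log₂(P(1)/Q(1)) = (29/50)·log₂((29/50)/(1/5)) = 0.89091
  P(2)·log₂(P(2)/Q(2)) = (1/10)·log₂((1/10)/(1/5)) = -0.10000
  P(3)·log₂(P(3)/Q(3)) = (9/50)·log₂((9/50)/(1/5)) = -0.02736
  P(4)·log₂(P(4)/Q(4)) = (13/100)·log₂((13/100)/(1/5)) = -0.08079
  P(5)·log₂(P(5)/Q(5)) = (1/100)·log₂((1/100)/(1/5)) = -0.04322

D_KL(P||Q) = 0.89091 - 0.10000 - 0.02736 - 0.08079 - 0.04322 = 0.63954 ≈ 0.6395 bits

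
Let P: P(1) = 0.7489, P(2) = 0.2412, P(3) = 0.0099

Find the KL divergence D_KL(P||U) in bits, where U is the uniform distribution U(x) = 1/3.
0.7118 bits

U(i) = 1/3 for all i

D_KL(P||U) = Σ P(x) log₂(P(x) / (1/3))
           = Σ P(x) log₂(P(x)) + log₂(3)
           = log₂(3) - H(P)

H(P) = -Σ P(x) log₂(P(x)):
  -P(1)·log₂(P(1)) = -(0.7489)·log₂(0.7489) = 0.31241
  -P(2)·log₂(P(2)) = -(0.2412)·log₂(0.2412) = 0.49487
  -P(3)·log₂(P(3)) = -(0.0099)·log₂(0.0099) = 0.06592
H(P) = 0.31241 + 0.49487 + 0.06592 = 0.87320 bits

log₂(3) = 1.58496 bits

D_KL(P||U) = 1.58496 - 0.87320 = 0.71176 ≈ 0.7118 bits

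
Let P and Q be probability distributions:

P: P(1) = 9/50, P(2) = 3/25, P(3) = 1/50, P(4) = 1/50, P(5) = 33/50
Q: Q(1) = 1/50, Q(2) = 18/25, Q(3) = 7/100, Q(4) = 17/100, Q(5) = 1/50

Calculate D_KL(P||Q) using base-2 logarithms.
3.4918 bits

D_KL(P||Q) = Σ P(x) log₂(P(x)/Q(x))

Computing term by term:
  P(1)·log₂(P(1)/Q(1)) = (9/50)·log₂((9/50)/(1/50)) = 0.57059
  P(2)·log₂(P(2)/Q(2)) = (3/25)·log₂((3/25)/(18/25)) = -0.31020
  P(3)·log₂(P(3)/Q(3)) = (1/50)·log₂((1/50)/(7/100)) = -0.03615
  P(4)·log₂(P(4)/Q(4)) = (1/50)·log₂((1/50)/(17/100)) = -0.06175
  P(5)·log₂(P(5)/Q(5)) = (33/50)·log₂((33/50)/(1/50)) = 3.32930

D_KL(P||Q) = 0.57059 - 0.31020 - 0.03615 - 0.06175 + 3.32930 = 3.49179 ≈ 3.4918 bits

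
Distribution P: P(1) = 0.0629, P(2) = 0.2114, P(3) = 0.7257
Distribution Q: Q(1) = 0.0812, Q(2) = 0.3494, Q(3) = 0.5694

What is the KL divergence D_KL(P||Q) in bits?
0.0775 bits

D_KL(P||Q) = Σ P(x) log₂(P(x)/Q(x))

Computing term by term:
  P(1)·log₂(P(1)/Q(1)) = 0.0629·log₂(0.0629/0.0812) = -0.02317
  P(2)·log₂(P(2)/Q(2)) = 0.2114·log₂(0.2114/0.3494) = -0.15324
  P(3)·log₂(P(3)/Q(3)) = 0.7257·log₂(0.7257/0.5694) = 0.25394

D_KL(P||Q) = -0.02317 - 0.15324 + 0.25394 = 0.07753 ≈ 0.0775 bits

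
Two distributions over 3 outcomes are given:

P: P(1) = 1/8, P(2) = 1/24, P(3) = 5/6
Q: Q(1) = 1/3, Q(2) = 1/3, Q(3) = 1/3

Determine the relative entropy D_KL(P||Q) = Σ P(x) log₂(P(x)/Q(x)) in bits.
0.7997 bits

D_KL(P||Q) = Σ P(x) log₂(P(x)/Q(x))

Computing term by term:
  P(1)·log₂(P(1)/Q(1)) = (1/8)·log₂((1/8)/(1/3)) = -0.17688
  P(2)·log₂(P(2)/Q(2)) = (1/24)·log₂((1/24)/(1/3)) = -0.12500
  P(3)·log₂(P(3)/Q(3)) = (5/6)·log₂((5/6)/(1/3)) = 1.10161

D_KL(P||Q) = -0.17688 - 0.12500 + 1.10161 = 0.79973 ≈ 0.7997 bits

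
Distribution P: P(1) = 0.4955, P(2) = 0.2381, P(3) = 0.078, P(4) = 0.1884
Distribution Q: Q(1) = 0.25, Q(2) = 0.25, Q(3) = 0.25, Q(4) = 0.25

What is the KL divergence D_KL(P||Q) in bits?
0.2643 bits

D_KL(P||Q) = Σ P(x) log₂(P(x)/Q(x))

Computing term by term:
  P(1)·log₂(P(1)/Q(1)) = 0.4955·log₂(0.4955/0.25) = 0.48904
  P(2)·log₂(P(2)/Q(2)) = 0.2381·log₂(0.2381/0.25) = -0.01675
  P(3)·log₂(P(3)/Q(3)) = 0.078·log₂(0.078/0.25) = -0.13107
  P(4)·log₂(P(4)/Q(4)) = 0.1884·log₂(0.1884/0.25) = -0.07689

D_KL(P||Q) = 0.48904 - 0.01675 - 0.13107 - 0.07689 = 0.26433 ≈ 0.2643 bits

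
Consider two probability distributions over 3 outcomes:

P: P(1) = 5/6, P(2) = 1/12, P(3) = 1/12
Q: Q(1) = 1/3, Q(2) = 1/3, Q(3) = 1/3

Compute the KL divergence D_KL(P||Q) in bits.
0.7683 bits

D_KL(P||Q) = Σ P(x) log₂(P(x)/Q(x))

Computing term by term:
  P(1)·log₂(P(1)/Q(1)) = (5/6)·log₂((5/6)/(1/3)) = 1.10161
  P(2)·log₂(P(2)/Q(2)) = (1/12)·log₂((1/12)/(1/3)) = -0.16667
  P(3)·log₂(P(3)/Q(3)) = (1/12)·log₂((1/12)/(1/3)) = -0.16667

D_KL(P||Q) = 1.10161 - 0.16667 - 0.16667 = 0.76827 ≈ 0.7683 bits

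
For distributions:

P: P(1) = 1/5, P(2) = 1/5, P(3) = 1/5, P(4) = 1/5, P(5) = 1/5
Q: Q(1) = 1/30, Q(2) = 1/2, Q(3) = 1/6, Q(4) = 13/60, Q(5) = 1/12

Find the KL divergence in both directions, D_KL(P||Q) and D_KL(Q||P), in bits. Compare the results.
D_KL(P||Q) = 0.5347 bits, D_KL(Q||P) = 0.4507 bits. D_KL(P||Q) is larger than D_KL(Q||P) by 0.0840 bits; the two directions differ.

D_KL(P||Q) = Σ P(x) log₂(P(x)/Q(x))

Computing term by term:
  P(1)·log₂(P(1)/Q(1)) = (1/5)·log₂((1/5)/(1/30)) = 0.51699
  P(2)·log₂(P(2)/Q(2)) = (1/5)·log₂((1/5)/(1/2)) = -0.26439
  P(3)·log₂(P(3)/Q(3)) = (1/5)·log₂((1/5)/(1/6)) = 0.05261
  P(4)·log₂(P(4)/Q(4)) = (1/5)·log₂((1/5)/(13/60)) = -0.02310
  P(5)·log₂(P(5)/Q(5)) = (1/5)·log₂((1/5)/(1/12)) = 0.25261

D_KL(P||Q) = 0.51699 - 0.26439 + 0.05261 - 0.02310 + 0.25261 = 0.53472 ≈ 0.5347 bits

D_KL(Q||P) = Σ Q(x) log₂(Q(x)/P(x))

Computing term by term:
  Q(1)·log₂(Q(1)/P(1)) = (1/30)·log₂((1/30)/(1/5)) = -0.08617
  Q(2)·log₂(Q(2)/P(2)) = (1/2)·log₂((1/2)/(1/5)) = 0.66096
  Q(3)·log₂(Q(3)/P(3)) = (1/6)·log₂((1/6)/(1/5)) = -0.04384
  Q(4)·log₂(Q(4)/P(4)) = (13/60)·log₂((13/60)/(1/5)) = 0.02502
  Q(5)·log₂(Q(5)/P(5)) = (1/12)·log₂((1/12)/(1/5)) = -0.10525

D_KL(Q||P) = -0.08617 + 0.66096 - 0.04384 + 0.02502 - 0.10525 = 0.45072 ≈ 0.4507 bits

These are NOT equal (difference: 0.0840 bits). KL divergence is asymmetric: D_KL(P||Q) ≠ D_KL(Q||P) in general.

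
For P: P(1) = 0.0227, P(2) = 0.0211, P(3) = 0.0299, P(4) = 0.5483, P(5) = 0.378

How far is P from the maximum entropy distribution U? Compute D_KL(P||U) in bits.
0.9232 bits

U(i) = 1/5 for all i

D_KL(P||U) = Σ P(x) log₂(P(x) / (1/5))
           = Σ P(x) log₂(P(x)) + log₂(5)
           = log₂(5) - H(P)

H(P) = -Σ P(x) log₂(P(x)):
  -P(1)·log₂(P(1)) = -(0.0227)·log₂(0.0227) = 0.12397
  -P(2)·log₂(P(2)) = -(0.0211)·log₂(0.0211) = 0.11746
  -P(3)·log₂(P(3)) = -(0.0299)·log₂(0.0299) = 0.15140
  -P(4)·log₂(P(4)) = -(0.5483)·log₂(0.5483) = 0.47536
  -P(5)·log₂(P(5)) = -(0.378)·log₂(0.378) = 0.53054
H(P) = 0.12397 + 0.11746 + 0.15140 + 0.47536 + 0.53054 = 1.39873 bits

log₂(5) = 2.32193 bits

D_KL(P||U) = 2.32193 - 1.39873 = 0.92320 ≈ 0.9232 bits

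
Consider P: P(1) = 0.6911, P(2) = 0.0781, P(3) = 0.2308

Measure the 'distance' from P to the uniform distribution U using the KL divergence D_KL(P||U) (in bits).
0.4411 bits

U(i) = 1/3 for all i

D_KL(P||U) = Σ P(x) log₂(P(x) / (1/3))
           = Σ P(x) log₂(P(x)) + log₂(3)
           = log₂(3) - H(P)

H(P) = -Σ P(x) log₂(P(x)):
  -P(1)·log₂(P(1)) = -(0.6911)·log₂(0.6911) = 0.36838
  -P(2)·log₂(P(2)) = -(0.0781)·log₂(0.0781) = 0.28729
  -P(3)·log₂(P(3)) = -(0.2308)·log₂(0.2308) = 0.48821
H(P) = 0.36838 + 0.28729 + 0.48821 = 1.14388 bits

log₂(3) = 1.58496 bits

D_KL(P||U) = 1.58496 - 1.14388 = 0.44108 ≈ 0.4411 bits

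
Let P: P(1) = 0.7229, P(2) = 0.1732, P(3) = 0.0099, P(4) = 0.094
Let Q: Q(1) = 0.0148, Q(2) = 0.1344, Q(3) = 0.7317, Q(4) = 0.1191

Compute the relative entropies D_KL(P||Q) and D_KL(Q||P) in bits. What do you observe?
D_KL(P||Q) = 4.0254 bits, D_KL(Q||P) = 4.4506 bits. The two directions give different values (D_KL(Q||P) exceeds D_KL(P||Q) by 0.4252 bits): KL divergence is asymmetric.

D_KL(P||Q) = Σ P(x) log₂(P(x)/Q(x))

Computing term by term:
  P(1)·log₂(P(1)/Q(1)) = 0.7229·log₂(0.7229/0.0148) = 4.05556
  P(2)·log₂(P(2)/Q(2)) = 0.1732·log₂(0.1732/0.1344) = 0.06337
  P(3)·log₂(P(3)/Q(3)) = 0.0099·log₂(0.0099/0.7317) = -0.06146
  P(4)·log₂(P(4)/Q(4)) = 0.094·log₂(0.094/0.1191) = -0.03210

D_KL(P||Q) = 4.05556 + 0.06337 - 0.06146 - 0.03210 = 4.02537 ≈ 4.0254 bits

D_KL(Q||P) = Σ Q(x) log₂(Q(x)/P(x))

Computing term by term:
  Q(1)·log₂(Q(1)/P(1)) = 0.0148·log₂(0.0148/0.7229) = -0.08303
  Q(2)·log₂(Q(2)/P(2)) = 0.1344·log₂(0.1344/0.1732) = -0.04918
  Q(3)·log₂(Q(3)/P(3)) = 0.7317·log₂(0.7317/0.0099) = 4.54216
  Q(4)·log₂(Q(4)/P(4)) = 0.1191·log₂(0.1191/0.094) = 0.04067

D_KL(Q||P) = -0.08303 - 0.04918 + 4.54216 + 0.04067 = 4.45062 ≈ 4.4506 bits

These are NOT equal (difference: 0.4252 bits). KL divergence is asymmetric: D_KL(P||Q) ≠ D_KL(Q||P) in general.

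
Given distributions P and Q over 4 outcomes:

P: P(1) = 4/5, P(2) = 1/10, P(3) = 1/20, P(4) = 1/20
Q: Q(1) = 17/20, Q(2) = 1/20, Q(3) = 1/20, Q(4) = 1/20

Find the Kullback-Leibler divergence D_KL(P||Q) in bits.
0.0300 bits

D_KL(P||Q) = Σ P(x) log₂(P(x)/Q(x))

Computing term by term:
  P(1)·log₂(P(1)/Q(1)) = (4/5)·log₂((4/5)/(17/20)) = -0.06997
  P(2)·log₂(P(2)/Q(2)) = (1/10)·log₂((1/10)/(1/20)) = 0.10000
  P(3)·log₂(P(3)/Q(3)) = (1/20)·log₂((1/20)/(1/20)) = 0.00000
  P(4)·log₂(P(4)/Q(4)) = (1/20)·log₂((1/20)/(1/20)) = 0.00000

D_KL(P||Q) = -0.06997 + 0.10000 + 0.00000 + 0.00000 = 0.03003 ≈ 0.0300 bits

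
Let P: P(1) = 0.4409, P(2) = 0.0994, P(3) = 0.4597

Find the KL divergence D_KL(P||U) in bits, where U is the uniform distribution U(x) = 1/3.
0.2176 bits

U(i) = 1/3 for all i

D_KL(P||U) = Σ P(x) log₂(P(x) / (1/3))
           = Σ P(x) log₂(P(x)) + log₂(3)
           = log₂(3) - H(P)

H(P) = -Σ P(x) log₂(P(x)):
  -P(1)·log₂(P(1)) = -(0.4409)·log₂(0.4409) = 0.52091
  -P(2)·log₂(P(2)) = -(0.0994)·log₂(0.0994) = 0.33106
  -P(3)·log₂(P(3)) = -(0.4597)·log₂(0.4597) = 0.51543
H(P) = 0.52091 + 0.33106 + 0.51543 = 1.36740 bits

log₂(3) = 1.58496 bits

D_KL(P||U) = 1.58496 - 1.36740 = 0.21756 ≈ 0.2176 bits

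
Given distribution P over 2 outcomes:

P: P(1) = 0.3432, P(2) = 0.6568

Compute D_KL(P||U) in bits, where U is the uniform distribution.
0.0722 bits

U(i) = 1/2 for all i

D_KL(P||U) = Σ P(x) log₂(P(x) / (1/2))
           = Σ P(x) log₂(P(x)) + log₂(2)
           = log₂(2) - H(P)

H(P) = -Σ P(x) log₂(P(x)):
  -P(1)·log₂(P(1)) = -(0.3432)·log₂(0.3432) = 0.52952
  -P(2)·log₂(P(2)) = -(0.6568)·log₂(0.6568) = 0.39833
H(P) = 0.52952 + 0.39833 = 0.92785 bits

log₂(2) = 1.00000 bits

D_KL(P||U) = 1.00000 - 0.92785 = 0.07215 ≈ 0.0722 bits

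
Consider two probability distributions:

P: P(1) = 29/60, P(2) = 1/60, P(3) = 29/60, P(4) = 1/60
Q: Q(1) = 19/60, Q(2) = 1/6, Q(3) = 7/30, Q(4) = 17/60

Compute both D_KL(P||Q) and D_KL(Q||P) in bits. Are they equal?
D_KL(P||Q) = 0.6792 bits, D_KL(Q||P) = 1.2734 bits. No, they are not equal.

D_KL(P||Q) = Σ P(x) log₂(P(x)/Q(x))

Computing term by term:
  P(1)·log₂(P(1)/Q(1)) = (29/60)·log₂((29/60)/(19/60)) = 0.29486
  P(2)·log₂(P(2)/Q(2)) = (1/60)·log₂((1/60)/(1/6)) = -0.05537
  P(3)·log₂(P(3)/Q(3)) = (29/60)·log₂((29/60)/(7/30)) = 0.50780
  P(4)·log₂(P(4)/Q(4)) = (1/60)·log₂((1/60)/(17/60)) = -0.06812

D_KL(P||Q) = 0.29486 - 0.05537 + 0.50780 - 0.06812 = 0.67917 ≈ 0.6792 bits

D_KL(Q||P) = Σ Q(x) log₂(Q(x)/P(x))

Computing term by term:
  Q(1)·log₂(Q(1)/P(1)) = (19/60)·log₂((19/60)/(29/60)) = -0.19318
  Q(2)·log₂(Q(2)/P(2)) = (1/6)·log₂((1/6)/(1/60)) = 0.55365
  Q(3)·log₂(Q(3)/P(3)) = (7/30)·log₂((7/30)/(29/60)) = -0.24515
  Q(4)·log₂(Q(4)/P(4)) = (17/60)·log₂((17/60)/(1/60)) = 1.15811

D_KL(Q||P) = -0.19318 + 0.55365 - 0.24515 + 1.15811 = 1.27343 ≈ 1.2734 bits

These are NOT equal (difference: 0.5942 bits). KL divergence is asymmetric: D_KL(P||Q) ≠ D_KL(Q||P) in general.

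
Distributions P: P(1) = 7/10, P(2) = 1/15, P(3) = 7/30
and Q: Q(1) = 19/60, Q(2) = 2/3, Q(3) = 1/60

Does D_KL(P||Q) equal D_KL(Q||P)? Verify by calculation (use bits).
D_KL(P||Q) = 1.4680 bits, D_KL(Q||P) = 1.7888 bits. No — D_KL(P||Q) ≠ D_KL(Q||P) for this pair.

D_KL(P||Q) = Σ P(x) log₂(P(x)/Q(x))

Computing term by term:
  P(1)·log₂(P(1)/Q(1)) = (7/10)·log₂((7/10)/(19/60)) = 0.80107
  P(2)·log₂(P(2)/Q(2)) = (1/15)·log₂((1/15)/(2/3)) = -0.22146
  P(3)·log₂(P(3)/Q(3)) = (7/30)·log₂((7/30)/(1/60)) = 0.88838

D_KL(P||Q) = 0.80107 - 0.22146 + 0.88838 = 1.46799 ≈ 1.4680 bits

D_KL(Q||P) = Σ Q(x) log₂(Q(x)/P(x))

Computing term by term:
  Q(1)·log₂(Q(1)/P(1)) = (19/60)·log₂((19/60)/(7/10)) = -0.36239
  Q(2)·log₂(Q(2)/P(2)) = (2/3)·log₂((2/3)/(1/15)) = 2.21462
  Q(3)·log₂(Q(3)/P(3)) = (1/60)·log₂((1/60)/(7/30)) = -0.06346

D_KL(Q||P) = -0.36239 + 2.21462 - 0.06346 = 1.78877 ≈ 1.7888 bits

These are NOT equal (difference: 0.3208 bits). KL divergence is asymmetric: D_KL(P||Q) ≠ D_KL(Q||P) in general.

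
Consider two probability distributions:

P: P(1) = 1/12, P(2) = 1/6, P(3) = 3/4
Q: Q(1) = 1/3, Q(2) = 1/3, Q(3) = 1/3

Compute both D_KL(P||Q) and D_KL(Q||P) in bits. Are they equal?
D_KL(P||Q) = 0.5441 bits, D_KL(Q||P) = 0.6100 bits. No, they are not equal.

D_KL(P||Q) = Σ P(x) log₂(P(x)/Q(x))

Computing term by term:
  P(1)·log₂(P(1)/Q(1)) = (1/12)·log₂((1/12)/(1/3)) = -0.16667
  P(2)·log₂(P(2)/Q(2)) = (1/6)·log₂((1/6)/(1/3)) = -0.16667
  P(3)·log₂(P(3)/Q(3)) = (3/4)·log₂((3/4)/(1/3)) = 0.87744

D_KL(P||Q) = -0.16667 - 0.16667 + 0.87744 = 0.54410 ≈ 0.5441 bits

D_KL(Q||P) = Σ Q(x) log₂(Q(x)/P(x))

Computing term by term:
  Q(1)·log₂(Q(1)/P(1)) = (1/3)·log₂((1/3)/(1/12)) = 0.66667
  Q(2)·log₂(Q(2)/P(2)) = (1/3)·log₂((1/3)/(1/6)) = 0.33333
  Q(3)·log₂(Q(3)/P(3)) = (1/3)·log₂((1/3)/(3/4)) = -0.38998

D_KL(Q||P) = 0.66667 + 0.33333 - 0.38998 = 0.61002 ≈ 0.6100 bits

These are NOT equal (difference: 0.0659 bits). KL divergence is asymmetric: D_KL(P||Q) ≠ D_KL(Q||P) in general.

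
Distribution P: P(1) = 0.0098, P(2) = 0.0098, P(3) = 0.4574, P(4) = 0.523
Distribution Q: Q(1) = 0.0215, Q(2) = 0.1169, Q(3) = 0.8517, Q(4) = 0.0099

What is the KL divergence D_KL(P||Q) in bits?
2.5369 bits

D_KL(P||Q) = Σ P(x) log₂(P(x)/Q(x))

Computing term by term:
  P(1)·log₂(P(1)/Q(1)) = 0.0098·log₂(0.0098/0.0215) = -0.01111
  P(2)·log₂(P(2)/Q(2)) = 0.0098·log₂(0.0098/0.1169) = -0.03505
  P(3)·log₂(P(3)/Q(3)) = 0.4574·log₂(0.4574/0.8517) = -0.41024
  P(4)·log₂(P(4)/Q(4)) = 0.523·log₂(0.523/0.0099) = 2.99325

D_KL(P||Q) = -0.01111 - 0.03505 - 0.41024 + 2.99325 = 2.53685 ≈ 2.5369 bits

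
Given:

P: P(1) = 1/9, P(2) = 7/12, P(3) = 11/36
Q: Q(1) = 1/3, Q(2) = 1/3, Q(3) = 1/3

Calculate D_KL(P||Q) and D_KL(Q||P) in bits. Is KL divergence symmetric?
D_KL(P||Q) = 0.2565 bits, D_KL(Q||P) = 0.3010 bits. No, KL divergence is not symmetric.

D_KL(P||Q) = Σ P(x) log₂(P(x)/Q(x))

Computing term by term:
  P(1)·log₂(P(1)/Q(1)) = (1/9)·log₂((1/9)/(1/3)) = -0.17611
  P(2)·log₂(P(2)/Q(2)) = (7/12)·log₂((7/12)/(1/3)) = 0.47096
  P(3)·log₂(P(3)/Q(3)) = (11/36)·log₂((11/36)/(1/3)) = -0.03836

D_KL(P||Q) = -0.17611 + 0.47096 - 0.03836 = 0.25649 ≈ 0.2565 bits

D_KL(Q||P) = Σ Q(x) log₂(Q(x)/P(x))

Computing term by term:
  Q(1)·log₂(Q(1)/P(1)) = (1/3)·log₂((1/3)/(1/9)) = 0.52832
  Q(2)·log₂(Q(2)/P(2)) = (1/3)·log₂((1/3)/(7/12)) = -0.26912
  Q(3)·log₂(Q(3)/P(3)) = (1/3)·log₂((1/3)/(11/36)) = 0.04184

D_KL(Q||P) = 0.52832 - 0.26912 + 0.04184 = 0.30104 ≈ 0.3010 bits

These are NOT equal (difference: 0.0445 bits). KL divergence is asymmetric: D_KL(P||Q) ≠ D_KL(Q||P) in general.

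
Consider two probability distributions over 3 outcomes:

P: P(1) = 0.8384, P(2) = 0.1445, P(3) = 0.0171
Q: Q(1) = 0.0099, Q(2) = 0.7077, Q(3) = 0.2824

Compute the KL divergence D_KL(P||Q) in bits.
4.9688 bits

D_KL(P||Q) = Σ P(x) log₂(P(x)/Q(x))

Computing term by term:
  P(1)·log₂(P(1)/Q(1)) = 0.8384·log₂(0.8384/0.0099) = 5.36917
  P(2)·log₂(P(2)/Q(2)) = 0.1445·log₂(0.1445/0.7077) = -0.33120
  P(3)·log₂(P(3)/Q(3)) = 0.0171·log₂(0.0171/0.2824) = -0.06918

D_KL(P||Q) = 5.36917 - 0.33120 - 0.06918 = 4.96879 ≈ 4.9688 bits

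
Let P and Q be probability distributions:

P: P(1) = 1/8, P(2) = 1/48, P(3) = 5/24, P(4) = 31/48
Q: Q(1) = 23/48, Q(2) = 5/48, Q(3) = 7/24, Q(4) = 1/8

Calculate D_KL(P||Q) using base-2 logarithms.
1.1383 bits

D_KL(P||Q) = Σ P(x) log₂(P(x)/Q(x))

Computing term by term:
  P(1)·log₂(P(1)/Q(1)) = (1/8)·log₂((1/8)/(23/48)) = -0.24232
  P(2)·log₂(P(2)/Q(2)) = (1/48)·log₂((1/48)/(5/48)) = -0.04837
  P(3)·log₂(P(3)/Q(3)) = (5/24)·log₂((5/24)/(7/24)) = -0.10113
  P(4)·log₂(P(4)/Q(4)) = (31/48)·log₂((31/48)/(1/8)) = 1.53013

D_KL(P||Q) = -0.24232 - 0.04837 - 0.10113 + 1.53013 = 1.13831 ≈ 1.1383 bits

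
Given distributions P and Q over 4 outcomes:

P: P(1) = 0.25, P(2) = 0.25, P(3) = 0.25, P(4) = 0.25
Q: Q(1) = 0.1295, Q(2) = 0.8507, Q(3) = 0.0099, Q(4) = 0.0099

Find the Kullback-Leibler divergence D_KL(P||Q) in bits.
2.1247 bits

D_KL(P||Q) = Σ P(x) log₂(P(x)/Q(x))

Computing term by term:
  P(1)·log₂(P(1)/Q(1)) = 0.25·log₂(0.25/0.1295) = 0.23724
  P(2)·log₂(P(2)/Q(2)) = 0.25·log₂(0.25/0.8507) = -0.44168
  P(3)·log₂(P(3)/Q(3)) = 0.25·log₂(0.25/0.0099) = 1.16459
  P(4)·log₂(P(4)/Q(4)) = 0.25·log₂(0.25/0.0099) = 1.16459

D_KL(P||Q) = 0.23724 - 0.44168 + 1.16459 + 1.16459 = 2.12474 ≈ 2.1247 bits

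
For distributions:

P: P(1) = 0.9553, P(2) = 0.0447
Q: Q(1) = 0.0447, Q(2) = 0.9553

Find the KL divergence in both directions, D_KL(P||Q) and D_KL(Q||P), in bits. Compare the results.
D_KL(P||Q) = 4.0227 bits, D_KL(Q||P) = 4.0227 bits. The two directions give exactly the same value for this pair.

D_KL(P||Q) = Σ P(x) log₂(P(x)/Q(x))

Computing term by term:
  P(1)·log₂(P(1)/Q(1)) = 0.9553·log₂(0.9553/0.0447) = 4.22014
  P(2)·log₂(P(2)/Q(2)) = 0.0447·log₂(0.0447/0.9553) = -0.19747

D_KL(P||Q) = 4.22014 - 0.19747 = 4.02267 ≈ 4.0227 bits

D_KL(Q||P) = Σ Q(x) log₂(Q(x)/P(x))

Computing term by term:
  Q(1)·log₂(Q(1)/P(1)) = 0.0447·log₂(0.0447/0.9553) = -0.19747
  Q(2)·log₂(Q(2)/P(2)) = 0.9553·log₂(0.9553/0.0447) = 4.22014

D_KL(Q||P) = -0.19747 + 4.22014 = 4.02267 ≈ 4.0227 bits

These ARE equal here. Q is P with outcomes relabeled (Q(1) = P(2), Q(2) = P(1)) by a relabeling that is its own inverse, so the two sums contain exactly the same terms in a different order. This is a special case — KL divergence is not symmetric in general: D_KL(P||Q) ≠ D_KL(Q||P) for most P, Q.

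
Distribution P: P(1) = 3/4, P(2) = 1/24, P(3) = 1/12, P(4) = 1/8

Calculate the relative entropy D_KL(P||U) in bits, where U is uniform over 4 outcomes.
0.8239 bits

U(i) = 1/4 for all i

D_KL(P||U) = Σ P(x) log₂(P(x) / (1/4))
           = Σ P(x) log₂(P(x)) + log₂(4)
           = log₂(4) - H(P)

H(P) = -Σ P(x) log₂(P(x)):
  -P(1)·log₂(P(1)) = -(3/4)·log₂(3/4) = 0.31128
  -P(2)·log₂(P(2)) = -(1/24)·log₂(1/24) = 0.19104
  -P(3)·log₂(P(3)) = -(1/12)·log₂(1/12) = 0.29875
  -P(4)·log₂(P(4)) = -(1/8)·log₂(1/8) = 0.37500
H(P) = 0.31128 + 0.19104 + 0.29875 + 0.37500 = 1.17607 bits

log₂(4) = 2.00000 bits

D_KL(P||U) = 2.00000 - 1.17607 = 0.82393 ≈ 0.8239 bits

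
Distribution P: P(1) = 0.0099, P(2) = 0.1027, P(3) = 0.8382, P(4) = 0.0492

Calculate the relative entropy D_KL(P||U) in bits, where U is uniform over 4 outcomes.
1.1697 bits

U(i) = 1/4 for all i

D_KL(P||U) = Σ P(x) log₂(P(x) / (1/4))
           = Σ P(x) log₂(P(x)) + log₂(4)
           = log₂(4) - H(P)

H(P) = -Σ P(x) log₂(P(x)):
  -P(1)·log₂(P(1)) = -(0.0099)·log₂(0.0099) = 0.06592
  -P(2)·log₂(P(2)) = -(0.1027)·log₂(0.1027) = 0.33721
  -P(3)·log₂(P(3)) = -(0.8382)·log₂(0.8382) = 0.21343
  -P(4)·log₂(P(4)) = -(0.0492)·log₂(0.0492) = 0.21378
H(P) = 0.06592 + 0.33721 + 0.21343 + 0.21378 = 0.83034 bits

log₂(4) = 2.00000 bits

D_KL(P||U) = 2.00000 - 0.83034 = 1.16966 ≈ 1.1697 bits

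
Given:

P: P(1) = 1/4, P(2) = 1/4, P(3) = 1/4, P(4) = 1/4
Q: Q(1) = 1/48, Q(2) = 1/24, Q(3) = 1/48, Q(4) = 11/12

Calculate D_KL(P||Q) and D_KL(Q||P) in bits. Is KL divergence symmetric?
D_KL(P||Q) = 1.9701 bits, D_KL(Q||P) = 1.4612 bits. No, KL divergence is not symmetric.

D_KL(P||Q) = Σ P(x) log₂(P(x)/Q(x))

Computing term by term:
  P(1)·log₂(P(1)/Q(1)) = (1/4)·log₂((1/4)/(1/48)) = 0.89624
  P(2)·log₂(P(2)/Q(2)) = (1/4)·log₂((1/4)/(1/24)) = 0.64624
  P(3)·log₂(P(3)/Q(3)) = (1/4)·log₂((1/4)/(1/48)) = 0.89624
  P(4)·log₂(P(4)/Q(4)) = (1/4)·log₂((1/4)/(11/12)) = -0.46862

D_KL(P||Q) = 0.89624 + 0.64624 + 0.89624 - 0.46862 = 1.97010 ≈ 1.9701 bits

D_KL(Q||P) = Σ Q(x) log₂(Q(x)/P(x))

Computing term by term:
  Q(1)·log₂(Q(1)/P(1)) = (1/48)·log₂((1/48)/(1/4)) = -0.07469
  Q(2)·log₂(Q(2)/P(2)) = (1/24)·log₂((1/24)/(1/4)) = -0.10771
  Q(3)·log₂(Q(3)/P(3)) = (1/48)·log₂((1/48)/(1/4)) = -0.07469
  Q(4)·log₂(Q(4)/P(4)) = (11/12)·log₂((11/12)/(1/4)) = 1.71826

D_KL(Q||P) = -0.07469 - 0.10771 - 0.07469 + 1.71826 = 1.46117 ≈ 1.4612 bits

These are NOT equal (difference: 0.5089 bits). KL divergence is asymmetric: D_KL(P||Q) ≠ D_KL(Q||P) in general.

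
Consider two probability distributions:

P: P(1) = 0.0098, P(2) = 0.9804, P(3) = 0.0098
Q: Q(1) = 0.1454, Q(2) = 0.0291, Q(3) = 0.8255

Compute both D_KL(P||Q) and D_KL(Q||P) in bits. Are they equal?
D_KL(P||Q) = 4.8740 bits, D_KL(Q||P) = 5.6983 bits. No, they are not equal.

D_KL(P||Q) = Σ P(x) log₂(P(x)/Q(x))

Computing term by term:
  P(1)·log₂(P(1)/Q(1)) = 0.0098·log₂(0.0098/0.1454) = -0.03813
  P(2)·log₂(P(2)/Q(2)) = 0.9804·log₂(0.9804/0.0291) = 4.97482
  P(3)·log₂(P(3)/Q(3)) = 0.0098·log₂(0.0098/0.8255) = -0.06268

D_KL(P||Q) = -0.03813 + 4.97482 - 0.06268 = 4.87401 ≈ 4.8740 bits

D_KL(Q||P) = Σ Q(x) log₂(Q(x)/P(x))

Computing term by term:
  Q(1)·log₂(Q(1)/P(1)) = 0.1454·log₂(0.1454/0.0098) = 0.56577
  Q(2)·log₂(Q(2)/P(2)) = 0.0291·log₂(0.0291/0.9804) = -0.14766
  Q(3)·log₂(Q(3)/P(3)) = 0.8255·log₂(0.8255/0.0098) = 5.28018

D_KL(Q||P) = 0.56577 - 0.14766 + 5.28018 = 5.69829 ≈ 5.6983 bits

These are NOT equal (difference: 0.8243 bits). KL divergence is asymmetric: D_KL(P||Q) ≠ D_KL(Q||P) in general.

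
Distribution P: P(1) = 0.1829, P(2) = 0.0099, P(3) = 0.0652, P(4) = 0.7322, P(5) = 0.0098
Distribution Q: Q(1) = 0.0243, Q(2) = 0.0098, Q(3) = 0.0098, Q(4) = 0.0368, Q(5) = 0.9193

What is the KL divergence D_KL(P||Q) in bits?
3.8059 bits

D_KL(P||Q) = Σ P(x) log₂(P(x)/Q(x))

Computing term by term:
  P(1)·log₂(P(1)/Q(1)) = 0.1829·log₂(0.1829/0.0243) = 0.53261
  P(2)·log₂(P(2)/Q(2)) = 0.0099·log₂(0.0099/0.0098) = 0.00015
  P(3)·log₂(P(3)/Q(3)) = 0.0652·log₂(0.0652/0.0098) = 0.17826
  P(4)·log₂(P(4)/Q(4)) = 0.7322·log₂(0.7322/0.0368) = 3.15905
  P(5)·log₂(P(5)/Q(5)) = 0.0098·log₂(0.0098/0.9193) = -0.06421

D_KL(P||Q) = 0.53261 + 0.00015 + 0.17826 + 3.15905 - 0.06421 = 3.80586 ≈ 3.8059 bits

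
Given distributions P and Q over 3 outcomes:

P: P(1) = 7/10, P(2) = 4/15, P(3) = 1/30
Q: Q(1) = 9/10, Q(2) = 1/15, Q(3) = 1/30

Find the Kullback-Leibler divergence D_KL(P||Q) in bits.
0.2795 bits

D_KL(P||Q) = Σ P(x) log₂(P(x)/Q(x))

Computing term by term:
  P(1)·log₂(P(1)/Q(1)) = (7/10)·log₂((7/10)/(9/10)) = -0.25380
  P(2)·log₂(P(2)/Q(2)) = (4/15)·log₂((4/15)/(1/15)) = 0.53333
  P(3)·log₂(P(3)/Q(3)) = (1/30)·log₂((1/30)/(1/30)) = 0.00000

D_KL(P||Q) = -0.25380 + 0.53333 + 0.00000 = 0.27953 ≈ 0.2795 bits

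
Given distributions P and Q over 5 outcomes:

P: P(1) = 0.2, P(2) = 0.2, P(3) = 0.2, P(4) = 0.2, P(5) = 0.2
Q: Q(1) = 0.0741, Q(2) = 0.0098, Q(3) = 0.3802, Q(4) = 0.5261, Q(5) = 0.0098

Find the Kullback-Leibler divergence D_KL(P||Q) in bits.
1.5625 bits

D_KL(P||Q) = Σ P(x) log₂(P(x)/Q(x))

Computing term by term:
  P(1)·log₂(P(1)/Q(1)) = 0.2·log₂(0.2/0.0741) = 0.28649
  P(2)·log₂(P(2)/Q(2)) = 0.2·log₂(0.2/0.0098) = 0.87021
  P(3)·log₂(P(3)/Q(3)) = 0.2·log₂(0.2/0.3802) = -0.18535
  P(4)·log₂(P(4)/Q(4)) = 0.2·log₂(0.2/0.5261) = -0.27907
  P(5)·log₂(P(5)/Q(5)) = 0.2·log₂(0.2/0.0098) = 0.87021

D_KL(P||Q) = 0.28649 + 0.87021 - 0.18535 - 0.27907 + 0.87021 = 1.56249 ≈ 1.5625 bits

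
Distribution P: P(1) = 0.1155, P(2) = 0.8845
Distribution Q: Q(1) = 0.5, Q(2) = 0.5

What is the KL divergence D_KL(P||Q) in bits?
0.4837 bits

D_KL(P||Q) = Σ P(x) log₂(P(x)/Q(x))

Computing term by term:
  P(1)·log₂(P(1)/Q(1)) = 0.1155·log₂(0.1155/0.5) = -0.24417
  P(2)·log₂(P(2)/Q(2)) = 0.8845·log₂(0.8845/0.5) = 0.72789

D_KL(P||Q) = -0.24417 + 0.72789 = 0.48372 ≈ 0.4837 bits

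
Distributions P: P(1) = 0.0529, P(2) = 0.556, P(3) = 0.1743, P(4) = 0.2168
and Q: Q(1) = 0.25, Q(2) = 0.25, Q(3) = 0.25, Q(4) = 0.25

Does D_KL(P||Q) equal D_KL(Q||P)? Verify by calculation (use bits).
D_KL(P||Q) = 0.3874 bits, D_KL(Q||P) = 0.4533 bits. No — D_KL(P||Q) ≠ D_KL(Q||P) for this pair.

D_KL(P||Q) = Σ P(x) log₂(P(x)/Q(x))

Computing term by term:
  P(1)·log₂(P(1)/Q(1)) = 0.0529·log₂(0.0529/0.25) = -0.11853
  P(2)·log₂(P(2)/Q(2)) = 0.556·log₂(0.556/0.25) = 0.64116
  P(3)·log₂(P(3)/Q(3)) = 0.1743·log₂(0.1743/0.25) = -0.09070
  P(4)·log₂(P(4)/Q(4)) = 0.2168·log₂(0.2168/0.25) = -0.04457

D_KL(P||Q) = -0.11853 + 0.64116 - 0.09070 - 0.04457 = 0.38736 ≈ 0.3874 bits

D_KL(Q||P) = Σ Q(x) log₂(Q(x)/P(x))

Computing term by term:
  Q(1)·log₂(Q(1)/P(1)) = 0.25·log₂(0.25/0.0529) = 0.56015
  Q(2)·log₂(Q(2)/P(2)) = 0.25·log₂(0.25/0.556) = -0.28829
  Q(3)·log₂(Q(3)/P(3)) = 0.25·log₂(0.25/0.1743) = 0.13009
  Q(4)·log₂(Q(4)/P(4)) = 0.25·log₂(0.25/0.2168) = 0.05139

D_KL(Q||P) = 0.56015 - 0.28829 + 0.13009 + 0.05139 = 0.45334 ≈ 0.4533 bits

These are NOT equal (difference: 0.0659 bits). KL divergence is asymmetric: D_KL(P||Q) ≠ D_KL(Q||P) in general.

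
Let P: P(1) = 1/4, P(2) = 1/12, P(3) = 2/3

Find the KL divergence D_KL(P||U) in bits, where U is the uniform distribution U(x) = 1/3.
0.3962 bits

U(i) = 1/3 for all i

D_KL(P||U) = Σ P(x) log₂(P(x) / (1/3))
           = Σ P(x) log₂(P(x)) + log₂(3)
           = log₂(3) - H(P)

H(P) = -Σ P(x) log₂(P(x)):
  -P(1)·log₂(P(1)) = -(1/4)·log₂(1/4) = 0.50000
  -P(2)·log₂(P(2)) = -(1/12)·log₂(1/12) = 0.29875
  -P(3)·log₂(P(3)) = -(2/3)·log₂(2/3) = 0.38998
H(P) = 0.50000 + 0.29875 + 0.38998 = 1.18873 bits

log₂(3) = 1.58496 bits

D_KL(P||U) = 1.58496 - 1.18873 = 0.39623 ≈ 0.3962 bits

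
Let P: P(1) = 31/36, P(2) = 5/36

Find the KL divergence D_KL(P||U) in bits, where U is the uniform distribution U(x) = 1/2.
0.4187 bits

U(i) = 1/2 for all i

D_KL(P||U) = Σ P(x) log₂(P(x) / (1/2))
           = Σ P(x) log₂(P(x)) + log₂(2)
           = log₂(2) - H(P)

H(P) = -Σ P(x) log₂(P(x)):
  -P(1)·log₂(P(1)) = -(31/36)·log₂(31/36) = 0.18577
  -P(2)·log₂(P(2)) = -(5/36)·log₂(5/36) = 0.39556
H(P) = 0.18577 + 0.39556 = 0.58133 bits

log₂(2) = 1.00000 bits

D_KL(P||U) = 1.00000 - 0.58133 = 0.41867 ≈ 0.4187 bits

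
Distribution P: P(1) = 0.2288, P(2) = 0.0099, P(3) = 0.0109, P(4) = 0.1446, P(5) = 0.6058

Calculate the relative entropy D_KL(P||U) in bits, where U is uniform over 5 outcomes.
0.8566 bits

U(i) = 1/5 for all i

D_KL(P||U) = Σ P(x) log₂(P(x) / (1/5))
           = Σ P(x) log₂(P(x)) + log₂(5)
           = log₂(5) - H(P)

H(P) = -Σ P(x) log₂(P(x)):
  -P(1)·log₂(P(1)) = -(0.2288)·log₂(0.2288) = 0.48685
  -P(2)·log₂(P(2)) = -(0.0099)·log₂(0.0099) = 0.06592
  -P(3)·log₂(P(3)) = -(0.0109)·log₂(0.0109) = 0.07106
  -P(4)·log₂(P(4)) = -(0.1446)·log₂(0.1446) = 0.40341
  -P(5)·log₂(P(5)) = -(0.6058)·log₂(0.6058) = 0.43805
H(P) = 0.48685 + 0.06592 + 0.07106 + 0.40341 + 0.43805 = 1.46529 bits

log₂(5) = 2.32193 bits

D_KL(P||U) = 2.32193 - 1.46529 = 0.85664 ≈ 0.8566 bits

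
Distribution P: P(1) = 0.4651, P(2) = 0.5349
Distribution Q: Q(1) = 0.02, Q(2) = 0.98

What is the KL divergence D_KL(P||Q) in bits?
1.6441 bits

D_KL(P||Q) = Σ P(x) log₂(P(x)/Q(x))

Computing term by term:
  P(1)·log₂(P(1)/Q(1)) = 0.4651·log₂(0.4651/0.02) = 2.11131
  P(2)·log₂(P(2)/Q(2)) = 0.5349·log₂(0.5349/0.98) = -0.46724

D_KL(P||Q) = 2.11131 - 0.46724 = 1.64407 ≈ 1.6441 bits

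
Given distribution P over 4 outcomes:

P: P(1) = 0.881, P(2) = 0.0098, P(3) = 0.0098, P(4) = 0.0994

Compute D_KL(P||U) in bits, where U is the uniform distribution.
1.3771 bits

U(i) = 1/4 for all i

D_KL(P||U) = Σ P(x) log₂(P(x) / (1/4))
           = Σ P(x) log₂(P(x)) + log₂(4)
           = log₂(4) - H(P)

H(P) = -Σ P(x) log₂(P(x)):
  -P(1)·log₂(P(1)) = -(0.881)·log₂(0.881) = 0.16103
  -P(2)·log₂(P(2)) = -(0.0098)·log₂(0.0098) = 0.06540
  -P(3)·log₂(P(3)) = -(0.0098)·log₂(0.0098) = 0.06540
  -P(4)·log₂(P(4)) = -(0.0994)·log₂(0.0994) = 0.33106
H(P) = 0.16103 + 0.06540 + 0.06540 + 0.33106 = 0.62289 bits

log₂(4) = 2.00000 bits

D_KL(P||U) = 2.00000 - 0.62289 = 1.37711 ≈ 1.3771 bits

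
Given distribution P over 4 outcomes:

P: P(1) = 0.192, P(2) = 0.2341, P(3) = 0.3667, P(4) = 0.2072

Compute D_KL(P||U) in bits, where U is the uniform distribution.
0.0512 bits

U(i) = 1/4 for all i

D_KL(P||U) = Σ P(x) log₂(P(x) / (1/4))
           = Σ P(x) log₂(P(x)) + log₂(4)
           = log₂(4) - H(P)

H(P) = -Σ P(x) log₂(P(x)):
  -P(1)·log₂(P(1)) = -(0.192)·log₂(0.192) = 0.45712
  -P(2)·log₂(P(2)) = -(0.2341)·log₂(0.2341) = 0.49039
  -P(3)·log₂(P(3)) = -(0.3667)·log₂(0.3667) = 0.53074
  -P(4)·log₂(P(4)) = -(0.2072)·log₂(0.2072) = 0.47053
H(P) = 0.45712 + 0.49039 + 0.53074 + 0.47053 = 1.94878 bits

log₂(4) = 2.00000 bits

D_KL(P||U) = 2.00000 - 1.94878 = 0.05122 ≈ 0.0512 bits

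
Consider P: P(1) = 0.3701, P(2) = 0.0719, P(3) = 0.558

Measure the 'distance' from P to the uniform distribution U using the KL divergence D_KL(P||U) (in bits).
0.3115 bits

U(i) = 1/3 for all i

D_KL(P||U) = Σ P(x) log₂(P(x) / (1/3))
           = Σ P(x) log₂(P(x)) + log₂(3)
           = log₂(3) - H(P)

H(P) = -Σ P(x) log₂(P(x)):
  -P(1)·log₂(P(1)) = -(0.3701)·log₂(0.3701) = 0.53073
  -P(2)·log₂(P(2)) = -(0.0719)·log₂(0.0719) = 0.27307
  -P(3)·log₂(P(3)) = -(0.558)·log₂(0.558) = 0.46965
H(P) = 0.53073 + 0.27307 + 0.46965 = 1.27345 bits

log₂(3) = 1.58496 bits

D_KL(P||U) = 1.58496 - 1.27345 = 0.31151 ≈ 0.3115 bits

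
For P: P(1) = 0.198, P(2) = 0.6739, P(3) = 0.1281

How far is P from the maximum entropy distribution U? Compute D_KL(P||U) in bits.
0.3589 bits

U(i) = 1/3 for all i

D_KL(P||U) = Σ P(x) log₂(P(x) / (1/3))
           = Σ P(x) log₂(P(x)) + log₂(3)
           = log₂(3) - H(P)

H(P) = -Σ P(x) log₂(P(x)):
  -P(1)·log₂(P(1)) = -(0.198)·log₂(0.198) = 0.46261
  -P(2)·log₂(P(2)) = -(0.6739)·log₂(0.6739) = 0.38371
  -P(3)·log₂(P(3)) = -(0.1281)·log₂(0.1281) = 0.37977
H(P) = 0.46261 + 0.38371 + 0.37977 = 1.22609 bits

log₂(3) = 1.58496 bits

D_KL(P||U) = 1.58496 - 1.22609 = 0.35887 ≈ 0.3589 bits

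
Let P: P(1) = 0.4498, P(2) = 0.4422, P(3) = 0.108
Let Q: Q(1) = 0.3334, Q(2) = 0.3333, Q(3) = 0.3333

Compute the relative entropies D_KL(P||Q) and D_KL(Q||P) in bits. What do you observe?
D_KL(P||Q) = 0.1991 bits, D_KL(Q||P) = 0.2619 bits. The two directions give different values (D_KL(Q||P) exceeds D_KL(P||Q) by 0.0628 bits): KL divergence is asymmetric.

D_KL(P||Q) = Σ P(x) log₂(P(x)/Q(x))

Computing term by term:
  P(1)·log₂(P(1)/Q(1)) = 0.4498·log₂(0.4498/0.3334) = 0.19433
  P(2)·log₂(P(2)/Q(2)) = 0.4422·log₂(0.4422/0.3333) = 0.18036
  P(3)·log₂(P(3)/Q(3)) = 0.108·log₂(0.108/0.3333) = -0.17559

D_KL(P||Q) = 0.19433 + 0.18036 - 0.17559 = 0.19910 ≈ 0.1991 bits

D_KL(Q||P) = Σ Q(x) log₂(Q(x)/P(x))

Computing term by term:
  Q(1)·log₂(Q(1)/P(1)) = 0.3334·log₂(0.3334/0.4498) = -0.14404
  Q(2)·log₂(Q(2)/P(2)) = 0.3333·log₂(0.3333/0.4422) = -0.13595
  Q(3)·log₂(Q(3)/P(3)) = 0.3333·log₂(0.3333/0.108) = 0.54188

D_KL(Q||P) = -0.14404 - 0.13595 + 0.54188 = 0.26189 ≈ 0.2619 bits

These are NOT equal (difference: 0.0628 bits). KL divergence is asymmetric: D_KL(P||Q) ≠ D_KL(Q||P) in general.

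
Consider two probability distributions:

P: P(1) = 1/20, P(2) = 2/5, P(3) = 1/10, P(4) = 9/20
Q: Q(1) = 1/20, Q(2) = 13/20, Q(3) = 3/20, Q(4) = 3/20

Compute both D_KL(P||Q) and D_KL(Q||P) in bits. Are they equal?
D_KL(P||Q) = 0.3746 bits, D_KL(Q||P) = 0.3053 bits. No, they are not equal.

D_KL(P||Q) = Σ P(x) log₂(P(x)/Q(x))

Computing term by term:
  P(1)·log₂(P(1)/Q(1)) = (1/20)·log₂((1/20)/(1/20)) = 0.00000
  P(2)·log₂(P(2)/Q(2)) = (2/5)·log₂((2/5)/(13/20)) = -0.28018
  P(3)·log₂(P(3)/Q(3)) = (1/10)·log₂((1/10)/(3/20)) = -0.05850
  P(4)·log₂(P(4)/Q(4)) = (9/20)·log₂((9/20)/(3/20)) = 0.71323

D_KL(P||Q) = 0.00000 - 0.28018 - 0.05850 + 0.71323 = 0.37455 ≈ 0.3746 bits

D_KL(Q||P) = Σ Q(x) log₂(Q(x)/P(x))

Computing term by term:
  Q(1)·log₂(Q(1)/P(1)) = (1/20)·log₂((1/20)/(1/20)) = 0.00000
  Q(2)·log₂(Q(2)/P(2)) = (13/20)·log₂((13/20)/(2/5)) = 0.45529
  Q(3)·log₂(Q(3)/P(3)) = (3/20)·log₂((3/20)/(1/10)) = 0.08774
  Q(4)·log₂(Q(4)/P(4)) = (3/20)·log₂((3/20)/(9/20)) = -0.23774

D_KL(Q||P) = 0.00000 + 0.45529 + 0.08774 - 0.23774 = 0.30529 ≈ 0.3053 bits

These are NOT equal (difference: 0.0693 bits). KL divergence is asymmetric: D_KL(P||Q) ≠ D_KL(Q||P) in general.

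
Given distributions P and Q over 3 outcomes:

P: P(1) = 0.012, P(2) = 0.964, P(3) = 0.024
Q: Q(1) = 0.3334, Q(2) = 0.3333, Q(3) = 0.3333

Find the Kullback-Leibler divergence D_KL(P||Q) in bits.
1.3284 bits

D_KL(P||Q) = Σ P(x) log₂(P(x)/Q(x))

Computing term by term:
  P(1)·log₂(P(1)/Q(1)) = 0.012·log₂(0.012/0.3334) = -0.05755
  P(2)·log₂(P(2)/Q(2)) = 0.964·log₂(0.964/0.3333) = 1.47705
  P(3)·log₂(P(3)/Q(3)) = 0.024·log₂(0.024/0.3333) = -0.09110

D_KL(P||Q) = -0.05755 + 1.47705 - 0.09110 = 1.32840 ≈ 1.3284 bits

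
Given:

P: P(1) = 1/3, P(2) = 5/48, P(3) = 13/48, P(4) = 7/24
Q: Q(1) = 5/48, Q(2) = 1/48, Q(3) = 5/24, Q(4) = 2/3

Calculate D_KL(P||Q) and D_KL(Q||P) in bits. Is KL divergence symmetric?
D_KL(P||Q) = 0.5559 bits, D_KL(Q||P) = 0.4931 bits. No, KL divergence is not symmetric.

D_KL(P||Q) = Σ P(x) log₂(P(x)/Q(x))

Computing term by term:
  P(1)·log₂(P(1)/Q(1)) = (1/3)·log₂((1/3)/(5/48)) = 0.55936
  P(2)·log₂(P(2)/Q(2)) = (5/48)·log₂((5/48)/(1/48)) = 0.24187
  P(3)·log₂(P(3)/Q(3)) = (13/48)·log₂((13/48)/(5/24)) = 0.10251
  P(4)·log₂(P(4)/Q(4)) = (7/24)·log₂((7/24)/(2/3)) = -0.34785

D_KL(P||Q) = 0.55936 + 0.24187 + 0.10251 - 0.34785 = 0.55589 ≈ 0.5559 bits

D_KL(Q||P) = Σ Q(x) log₂(Q(x)/P(x))

Computing term by term:
  Q(1)·log₂(Q(1)/P(1)) = (5/48)·log₂((5/48)/(1/3)) = -0.17480
  Q(2)·log₂(Q(2)/P(2)) = (1/48)·log₂((1/48)/(5/48)) = -0.04837
  Q(3)·log₂(Q(3)/P(3)) = (5/24)·log₂((5/24)/(13/48)) = -0.07886
  Q(4)·log₂(Q(4)/P(4)) = (2/3)·log₂((2/3)/(7/24)) = 0.79510

D_KL(Q||P) = -0.17480 - 0.04837 - 0.07886 + 0.79510 = 0.49307 ≈ 0.4931 bits

These are NOT equal (difference: 0.0628 bits). KL divergence is asymmetric: D_KL(P||Q) ≠ D_KL(Q||P) in general.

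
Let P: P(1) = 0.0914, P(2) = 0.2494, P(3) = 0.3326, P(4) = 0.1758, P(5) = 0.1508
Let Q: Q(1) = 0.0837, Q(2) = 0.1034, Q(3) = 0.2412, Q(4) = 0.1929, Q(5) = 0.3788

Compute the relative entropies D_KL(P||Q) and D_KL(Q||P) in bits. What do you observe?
D_KL(P||Q) = 0.2587 bits, D_KL(Q||P) = 0.2754 bits. The two directions give different values (D_KL(Q||P) exceeds D_KL(P||Q) by 0.0167 bits): KL divergence is asymmetric.

D_KL(P||Q) = Σ P(x) log₂(P(x)/Q(x))

Computing term by term:
  P(1)·log₂(P(1)/Q(1)) = 0.0914·log₂(0.0914/0.0837) = 0.01160
  P(2)·log₂(P(2)/Q(2)) = 0.2494·log₂(0.2494/0.1034) = 0.31679
  P(3)·log₂(P(3)/Q(3)) = 0.3326·log₂(0.3326/0.2412) = 0.15418
  P(4)·log₂(P(4)/Q(4)) = 0.1758·log₂(0.1758/0.1929) = -0.02354
  P(5)·log₂(P(5)/Q(5)) = 0.1508·log₂(0.1508/0.3788) = -0.20038

D_KL(P||Q) = 0.01160 + 0.31679 + 0.15418 - 0.02354 - 0.20038 = 0.25865 ≈ 0.2587 bits

D_KL(Q||P) = Σ Q(x) log₂(Q(x)/P(x))

Computing term by term:
  Q(1)·log₂(Q(1)/P(1)) = 0.0837·log₂(0.0837/0.0914) = -0.01063
  Q(2)·log₂(Q(2)/P(2)) = 0.1034·log₂(0.1034/0.2494) = -0.13134
  Q(3)·log₂(Q(3)/P(3)) = 0.2412·log₂(0.2412/0.3326) = -0.11181
  Q(4)·log₂(Q(4)/P(4)) = 0.1929·log₂(0.1929/0.1758) = 0.02583
  Q(5)·log₂(Q(5)/P(5)) = 0.3788·log₂(0.3788/0.1508) = 0.50335

D_KL(Q||P) = -0.01063 - 0.13134 - 0.11181 + 0.02583 + 0.50335 = 0.27540 ≈ 0.2754 bits

These are NOT equal (difference: 0.0167 bits). KL divergence is asymmetric: D_KL(P||Q) ≠ D_KL(Q||P) in general.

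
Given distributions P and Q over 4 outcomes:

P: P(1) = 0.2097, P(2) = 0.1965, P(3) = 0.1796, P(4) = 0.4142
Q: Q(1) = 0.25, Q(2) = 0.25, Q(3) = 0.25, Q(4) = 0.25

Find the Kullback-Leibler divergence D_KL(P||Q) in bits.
0.0946 bits

D_KL(P||Q) = Σ P(x) log₂(P(x)/Q(x))

Computing term by term:
  P(1)·log₂(P(1)/Q(1)) = 0.2097·log₂(0.2097/0.25) = -0.05318
  P(2)·log₂(P(2)/Q(2)) = 0.1965·log₂(0.1965/0.25) = -0.06826
  P(3)·log₂(P(3)/Q(3)) = 0.1796·log₂(0.1796/0.25) = -0.08569
  P(4)·log₂(P(4)/Q(4)) = 0.4142·log₂(0.4142/0.25) = 0.30170

D_KL(P||Q) = -0.05318 - 0.06826 - 0.08569 + 0.30170 = 0.09457 ≈ 0.0946 bits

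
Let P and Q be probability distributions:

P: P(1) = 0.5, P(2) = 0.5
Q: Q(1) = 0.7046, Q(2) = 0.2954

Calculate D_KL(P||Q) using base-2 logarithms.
0.1322 bits

D_KL(P||Q) = Σ P(x) log₂(P(x)/Q(x))

Computing term by term:
  P(1)·log₂(P(1)/Q(1)) = 0.5·log₂(0.5/0.7046) = -0.24744
  P(2)·log₂(P(2)/Q(2)) = 0.5·log₂(0.5/0.2954) = 0.37963

D_KL(P||Q) = -0.24744 + 0.37963 = 0.13219 ≈ 0.1322 bits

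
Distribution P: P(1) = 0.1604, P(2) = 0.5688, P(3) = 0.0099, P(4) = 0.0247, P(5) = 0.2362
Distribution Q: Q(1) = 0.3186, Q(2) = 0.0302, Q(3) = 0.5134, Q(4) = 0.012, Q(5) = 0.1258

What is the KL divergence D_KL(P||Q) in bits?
2.4342 bits

D_KL(P||Q) = Σ P(x) log₂(P(x)/Q(x))

Computing term by term:
  P(1)·log₂(P(1)/Q(1)) = 0.1604·log₂(0.1604/0.3186) = -0.15881
  P(2)·log₂(P(2)/Q(2)) = 0.5688·log₂(0.5688/0.0302) = 2.40904
  P(3)·log₂(P(3)/Q(3)) = 0.0099·log₂(0.0099/0.5134) = -0.05640
  P(4)·log₂(P(4)/Q(4)) = 0.0247·log₂(0.0247/0.012) = 0.02572
  P(5)·log₂(P(5)/Q(5)) = 0.2362·log₂(0.2362/0.1258) = 0.21468

D_KL(P||Q) = -0.15881 + 2.40904 - 0.05640 + 0.02572 + 0.21468 = 2.43423 ≈ 2.4342 bits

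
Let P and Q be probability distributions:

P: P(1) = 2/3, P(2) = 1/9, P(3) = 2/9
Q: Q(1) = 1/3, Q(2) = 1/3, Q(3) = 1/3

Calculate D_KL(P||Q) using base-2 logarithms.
0.3606 bits

D_KL(P||Q) = Σ P(x) log₂(P(x)/Q(x))

Computing term by term:
  P(1)·log₂(P(1)/Q(1)) = (2/3)·log₂((2/3)/(1/3)) = 0.66667
  P(2)·log₂(P(2)/Q(2)) = (1/9)·log₂((1/9)/(1/3)) = -0.17611
  P(3)·log₂(P(3)/Q(3)) = (2/9)·log₂((2/9)/(1/3)) = -0.12999

D_KL(P||Q) = 0.66667 - 0.17611 - 0.12999 = 0.36057 ≈ 0.3606 bits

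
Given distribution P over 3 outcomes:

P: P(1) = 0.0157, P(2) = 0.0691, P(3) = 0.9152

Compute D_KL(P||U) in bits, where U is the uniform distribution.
1.1075 bits

U(i) = 1/3 for all i

D_KL(P||U) = Σ P(x) log₂(P(x) / (1/3))
           = Σ P(x) log₂(P(x)) + log₂(3)
           = log₂(3) - H(P)

H(P) = -Σ P(x) log₂(P(x)):
  -P(1)·log₂(P(1)) = -(0.0157)·log₂(0.0157) = 0.09409
  -P(2)·log₂(P(2)) = -(0.0691)·log₂(0.0691) = 0.26639
  -P(3)·log₂(P(3)) = -(0.9152)·log₂(0.9152) = 0.11700
H(P) = 0.09409 + 0.26639 + 0.11700 = 0.47748 bits

log₂(3) = 1.58496 bits

D_KL(P||U) = 1.58496 - 0.47748 = 1.10748 ≈ 1.1075 bits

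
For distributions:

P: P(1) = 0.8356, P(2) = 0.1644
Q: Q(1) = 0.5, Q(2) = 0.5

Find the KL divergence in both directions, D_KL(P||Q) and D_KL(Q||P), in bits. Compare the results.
D_KL(P||Q) = 0.3553 bits, D_KL(Q||P) = 0.4319 bits. D_KL(Q||P) is larger than D_KL(P||Q) by 0.0766 bits; the two directions differ.

D_KL(P||Q) = Σ P(x) log₂(P(x)/Q(x))

Computing term by term:
  P(1)·log₂(P(1)/Q(1)) = 0.8356·log₂(0.8356/0.5) = 0.61908
  P(2)·log₂(P(2)/Q(2)) = 0.1644·log₂(0.1644/0.5) = -0.26382

D_KL(P||Q) = 0.61908 - 0.26382 = 0.35526 ≈ 0.3553 bits

D_KL(Q||P) = Σ Q(x) log₂(Q(x)/P(x))

Computing term by term:
  Q(1)·log₂(Q(1)/P(1)) = 0.5·log₂(0.5/0.8356) = -0.37044
  Q(2)·log₂(Q(2)/P(2)) = 0.5·log₂(0.5/0.1644) = 0.80236

D_KL(Q||P) = -0.37044 + 0.80236 = 0.43192 ≈ 0.4319 bits

These are NOT equal (difference: 0.0766 bits). KL divergence is asymmetric: D_KL(P||Q) ≠ D_KL(Q||P) in general.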